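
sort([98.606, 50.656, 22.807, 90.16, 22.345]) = [22.345, 22.807, 50.656, 90.16, 98.606]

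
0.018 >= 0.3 False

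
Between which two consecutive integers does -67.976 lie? -68 and -67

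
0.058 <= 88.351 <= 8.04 False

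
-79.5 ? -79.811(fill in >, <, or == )>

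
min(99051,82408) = 82408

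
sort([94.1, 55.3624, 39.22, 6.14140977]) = [6.14140977, 39.22, 55.3624, 94.1]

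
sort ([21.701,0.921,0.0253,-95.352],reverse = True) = [21.701,0.921,0.0253,-95.352]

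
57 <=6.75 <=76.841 False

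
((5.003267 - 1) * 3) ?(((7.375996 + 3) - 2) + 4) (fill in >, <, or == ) <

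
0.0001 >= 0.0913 False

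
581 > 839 False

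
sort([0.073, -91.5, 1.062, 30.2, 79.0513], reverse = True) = [79.0513, 30.2, 1.062, 0.073, -91.5]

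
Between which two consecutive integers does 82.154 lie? 82 and 83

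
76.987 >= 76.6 True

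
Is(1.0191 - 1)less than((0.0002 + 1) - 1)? No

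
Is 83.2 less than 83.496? Yes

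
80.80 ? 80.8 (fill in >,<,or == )==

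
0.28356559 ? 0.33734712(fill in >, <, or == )<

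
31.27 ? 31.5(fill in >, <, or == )<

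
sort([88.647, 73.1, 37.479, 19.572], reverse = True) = [88.647, 73.1, 37.479, 19.572]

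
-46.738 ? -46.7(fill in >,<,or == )<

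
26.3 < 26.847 True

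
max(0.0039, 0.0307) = 0.0307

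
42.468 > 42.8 False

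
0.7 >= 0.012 True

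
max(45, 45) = 45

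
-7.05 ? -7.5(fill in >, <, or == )>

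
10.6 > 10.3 True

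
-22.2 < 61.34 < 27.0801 False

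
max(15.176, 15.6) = 15.6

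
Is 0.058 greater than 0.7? No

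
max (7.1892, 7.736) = 7.736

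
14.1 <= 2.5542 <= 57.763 False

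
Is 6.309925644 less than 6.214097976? No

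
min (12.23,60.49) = 12.23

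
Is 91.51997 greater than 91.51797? Yes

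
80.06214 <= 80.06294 True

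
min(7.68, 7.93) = 7.68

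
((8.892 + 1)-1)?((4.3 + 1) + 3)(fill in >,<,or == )>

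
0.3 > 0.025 True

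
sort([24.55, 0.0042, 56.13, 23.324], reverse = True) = [56.13, 24.55, 23.324, 0.0042]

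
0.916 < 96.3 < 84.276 False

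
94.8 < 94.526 False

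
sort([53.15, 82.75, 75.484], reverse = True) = [82.75, 75.484, 53.15]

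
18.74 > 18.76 False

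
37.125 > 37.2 False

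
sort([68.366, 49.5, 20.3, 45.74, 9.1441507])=[9.1441507, 20.3, 45.74, 49.5, 68.366]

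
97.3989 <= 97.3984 False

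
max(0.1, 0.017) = 0.1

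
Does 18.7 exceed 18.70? No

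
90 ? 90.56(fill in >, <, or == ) <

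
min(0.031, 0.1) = 0.031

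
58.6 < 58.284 False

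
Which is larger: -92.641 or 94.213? 94.213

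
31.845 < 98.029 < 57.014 False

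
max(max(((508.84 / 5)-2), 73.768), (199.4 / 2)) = 99.768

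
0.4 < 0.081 False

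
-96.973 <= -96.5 True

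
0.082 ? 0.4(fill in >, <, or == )<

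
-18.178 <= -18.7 False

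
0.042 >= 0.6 False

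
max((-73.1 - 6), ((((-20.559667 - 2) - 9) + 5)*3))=-79.1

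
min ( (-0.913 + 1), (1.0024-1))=0.0024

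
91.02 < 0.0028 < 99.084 False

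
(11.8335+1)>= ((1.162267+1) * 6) False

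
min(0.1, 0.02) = 0.02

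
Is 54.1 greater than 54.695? No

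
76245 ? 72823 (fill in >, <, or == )>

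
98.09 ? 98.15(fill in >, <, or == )<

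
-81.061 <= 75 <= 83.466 True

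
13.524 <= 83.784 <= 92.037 True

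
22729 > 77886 False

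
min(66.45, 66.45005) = 66.45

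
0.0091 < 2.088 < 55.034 True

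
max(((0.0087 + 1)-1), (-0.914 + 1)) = 0.086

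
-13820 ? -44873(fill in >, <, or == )>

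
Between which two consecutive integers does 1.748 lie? 1 and 2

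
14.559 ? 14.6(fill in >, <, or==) <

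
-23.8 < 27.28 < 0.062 False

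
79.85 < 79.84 False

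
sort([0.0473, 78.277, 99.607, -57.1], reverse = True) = [99.607, 78.277, 0.0473, -57.1]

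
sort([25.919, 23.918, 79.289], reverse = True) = [79.289, 25.919, 23.918]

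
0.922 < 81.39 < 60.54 False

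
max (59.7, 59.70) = 59.70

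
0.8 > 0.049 True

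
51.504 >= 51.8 False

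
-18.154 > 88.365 False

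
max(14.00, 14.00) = 14.00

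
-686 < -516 True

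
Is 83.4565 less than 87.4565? Yes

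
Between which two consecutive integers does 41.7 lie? 41 and 42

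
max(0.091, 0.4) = 0.4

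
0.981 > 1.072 False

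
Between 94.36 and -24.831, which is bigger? 94.36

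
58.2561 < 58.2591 True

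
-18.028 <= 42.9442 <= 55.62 True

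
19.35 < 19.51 True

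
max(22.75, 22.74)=22.75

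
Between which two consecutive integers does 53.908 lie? 53 and 54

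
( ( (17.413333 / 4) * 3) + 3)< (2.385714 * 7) True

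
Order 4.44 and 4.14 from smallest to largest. 4.14, 4.44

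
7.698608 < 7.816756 True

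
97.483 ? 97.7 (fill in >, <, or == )<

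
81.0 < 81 False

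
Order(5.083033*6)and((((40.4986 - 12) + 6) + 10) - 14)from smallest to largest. (5.083033*6), ((((40.4986 - 12) + 6) + 10) - 14)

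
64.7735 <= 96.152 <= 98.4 True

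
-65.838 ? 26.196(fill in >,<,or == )<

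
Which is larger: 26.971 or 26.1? 26.971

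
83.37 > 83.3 True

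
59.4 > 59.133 True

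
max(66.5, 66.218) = 66.5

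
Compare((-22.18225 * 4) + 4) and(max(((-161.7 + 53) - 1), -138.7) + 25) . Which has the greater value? (max(((-161.7 + 53) - 1), -138.7) + 25)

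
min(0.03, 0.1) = 0.03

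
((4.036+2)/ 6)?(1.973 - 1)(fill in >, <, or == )>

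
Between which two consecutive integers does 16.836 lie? 16 and 17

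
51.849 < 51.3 False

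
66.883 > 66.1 True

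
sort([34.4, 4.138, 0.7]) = [0.7, 4.138, 34.4]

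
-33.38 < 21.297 True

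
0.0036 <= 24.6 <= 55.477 True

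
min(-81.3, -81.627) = -81.627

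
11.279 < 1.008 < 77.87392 False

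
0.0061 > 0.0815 False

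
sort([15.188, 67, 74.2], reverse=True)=[74.2, 67, 15.188]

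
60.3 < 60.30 False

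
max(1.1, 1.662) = 1.662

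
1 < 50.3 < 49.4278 False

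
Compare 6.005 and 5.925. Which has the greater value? 6.005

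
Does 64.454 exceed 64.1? Yes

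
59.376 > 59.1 True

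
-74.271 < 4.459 True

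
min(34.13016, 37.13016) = 34.13016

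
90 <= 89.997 False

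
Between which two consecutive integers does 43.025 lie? 43 and 44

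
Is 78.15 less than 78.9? Yes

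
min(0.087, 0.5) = 0.087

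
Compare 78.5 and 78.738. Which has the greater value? 78.738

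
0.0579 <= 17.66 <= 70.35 True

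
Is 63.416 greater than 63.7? No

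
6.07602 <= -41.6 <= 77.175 False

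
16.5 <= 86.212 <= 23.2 False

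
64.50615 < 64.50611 False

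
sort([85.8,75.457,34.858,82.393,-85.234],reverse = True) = [85.8,82.393,75.457,34.858,-85.234]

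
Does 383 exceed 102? Yes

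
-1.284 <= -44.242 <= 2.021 False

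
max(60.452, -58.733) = 60.452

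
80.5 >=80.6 False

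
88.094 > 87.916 True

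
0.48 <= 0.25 False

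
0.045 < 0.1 True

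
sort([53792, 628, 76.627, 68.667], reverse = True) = [53792, 628, 76.627, 68.667]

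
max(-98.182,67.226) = 67.226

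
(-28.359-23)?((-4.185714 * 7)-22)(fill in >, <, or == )<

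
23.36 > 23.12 True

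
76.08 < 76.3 True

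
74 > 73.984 True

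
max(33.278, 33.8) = 33.8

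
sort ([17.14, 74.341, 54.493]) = [17.14, 54.493, 74.341]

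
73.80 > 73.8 False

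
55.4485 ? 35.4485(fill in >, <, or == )>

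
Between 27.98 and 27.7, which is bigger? 27.98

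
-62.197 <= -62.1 True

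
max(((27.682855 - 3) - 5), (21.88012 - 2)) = 19.88012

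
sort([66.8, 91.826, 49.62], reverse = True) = [91.826, 66.8, 49.62]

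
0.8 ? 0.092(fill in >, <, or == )>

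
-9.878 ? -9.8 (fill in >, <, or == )<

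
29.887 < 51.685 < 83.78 True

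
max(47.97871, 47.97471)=47.97871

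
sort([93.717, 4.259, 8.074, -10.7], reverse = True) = [93.717, 8.074, 4.259, -10.7]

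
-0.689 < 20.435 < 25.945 True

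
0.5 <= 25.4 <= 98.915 True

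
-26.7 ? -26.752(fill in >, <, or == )>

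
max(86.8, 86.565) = 86.8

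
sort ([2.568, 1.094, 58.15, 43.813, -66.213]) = [-66.213, 1.094, 2.568, 43.813, 58.15]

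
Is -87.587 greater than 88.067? No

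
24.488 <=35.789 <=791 True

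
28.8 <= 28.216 False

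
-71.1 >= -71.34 True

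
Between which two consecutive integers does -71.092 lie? -72 and -71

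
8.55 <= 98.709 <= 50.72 False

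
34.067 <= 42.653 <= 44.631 True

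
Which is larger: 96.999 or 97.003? 97.003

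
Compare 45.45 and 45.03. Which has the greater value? 45.45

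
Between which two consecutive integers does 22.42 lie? 22 and 23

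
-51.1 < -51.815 False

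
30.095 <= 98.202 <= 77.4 False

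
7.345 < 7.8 True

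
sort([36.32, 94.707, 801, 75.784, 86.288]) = [36.32, 75.784, 86.288, 94.707, 801]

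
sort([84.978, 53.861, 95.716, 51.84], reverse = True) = [95.716, 84.978, 53.861, 51.84]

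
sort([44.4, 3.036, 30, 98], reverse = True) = [98, 44.4, 30, 3.036]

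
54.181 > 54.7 False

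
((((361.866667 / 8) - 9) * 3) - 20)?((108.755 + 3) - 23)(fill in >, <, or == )<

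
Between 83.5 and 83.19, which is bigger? 83.5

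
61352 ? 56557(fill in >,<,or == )>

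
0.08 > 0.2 False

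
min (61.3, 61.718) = 61.3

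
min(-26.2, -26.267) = -26.267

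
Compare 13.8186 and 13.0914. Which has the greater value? 13.8186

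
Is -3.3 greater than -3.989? Yes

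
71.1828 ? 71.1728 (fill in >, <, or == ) >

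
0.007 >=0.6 False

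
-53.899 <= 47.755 True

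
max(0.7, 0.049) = 0.7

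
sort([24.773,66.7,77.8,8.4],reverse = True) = [77.8,66.7,24.773,8.4]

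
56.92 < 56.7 False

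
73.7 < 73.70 False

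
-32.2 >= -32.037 False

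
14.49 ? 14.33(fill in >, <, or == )>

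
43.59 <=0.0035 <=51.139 False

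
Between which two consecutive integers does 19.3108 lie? 19 and 20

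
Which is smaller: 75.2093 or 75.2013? 75.2013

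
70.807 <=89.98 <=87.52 False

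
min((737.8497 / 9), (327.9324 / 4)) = 81.9831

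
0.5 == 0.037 False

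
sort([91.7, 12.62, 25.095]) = [12.62, 25.095, 91.7]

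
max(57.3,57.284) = 57.3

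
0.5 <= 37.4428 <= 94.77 True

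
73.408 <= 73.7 True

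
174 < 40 False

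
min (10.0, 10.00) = 10.0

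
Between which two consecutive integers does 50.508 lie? 50 and 51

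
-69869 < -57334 True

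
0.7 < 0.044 False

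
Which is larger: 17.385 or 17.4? 17.4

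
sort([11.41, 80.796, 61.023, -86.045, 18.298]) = [-86.045, 11.41, 18.298, 61.023, 80.796]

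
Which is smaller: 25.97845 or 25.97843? 25.97843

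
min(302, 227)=227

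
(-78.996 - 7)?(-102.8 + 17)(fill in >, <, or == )<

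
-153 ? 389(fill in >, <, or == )<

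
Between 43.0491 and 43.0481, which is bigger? 43.0491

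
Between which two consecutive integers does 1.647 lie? 1 and 2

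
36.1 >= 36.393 False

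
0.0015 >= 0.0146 False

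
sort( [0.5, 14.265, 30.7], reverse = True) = [30.7, 14.265, 0.5]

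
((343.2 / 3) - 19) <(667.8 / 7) False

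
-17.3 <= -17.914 False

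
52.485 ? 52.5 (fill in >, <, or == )<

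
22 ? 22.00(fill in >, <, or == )==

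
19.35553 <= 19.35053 False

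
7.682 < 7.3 False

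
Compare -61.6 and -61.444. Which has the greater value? -61.444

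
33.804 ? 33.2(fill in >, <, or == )>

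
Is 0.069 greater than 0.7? No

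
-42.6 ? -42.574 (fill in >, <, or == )<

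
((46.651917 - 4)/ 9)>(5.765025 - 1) False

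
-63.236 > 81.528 False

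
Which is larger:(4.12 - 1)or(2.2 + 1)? (2.2 + 1)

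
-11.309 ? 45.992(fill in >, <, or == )<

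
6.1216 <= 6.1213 False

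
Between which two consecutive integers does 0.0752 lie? 0 and 1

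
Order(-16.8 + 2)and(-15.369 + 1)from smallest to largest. (-16.8 + 2), (-15.369 + 1)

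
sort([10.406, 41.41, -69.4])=[-69.4, 10.406, 41.41]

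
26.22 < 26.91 True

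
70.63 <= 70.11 False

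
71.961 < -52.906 False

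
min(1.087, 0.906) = 0.906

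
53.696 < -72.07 False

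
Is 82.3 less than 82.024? No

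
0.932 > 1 False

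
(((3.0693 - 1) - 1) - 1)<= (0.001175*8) False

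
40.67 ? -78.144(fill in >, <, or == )>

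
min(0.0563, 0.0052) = 0.0052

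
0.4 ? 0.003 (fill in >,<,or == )>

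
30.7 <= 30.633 False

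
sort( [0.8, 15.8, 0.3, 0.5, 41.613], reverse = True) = [41.613, 15.8, 0.8, 0.5, 0.3]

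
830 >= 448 True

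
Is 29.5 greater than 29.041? Yes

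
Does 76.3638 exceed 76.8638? No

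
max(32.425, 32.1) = 32.425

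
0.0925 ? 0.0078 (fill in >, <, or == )>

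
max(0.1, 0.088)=0.1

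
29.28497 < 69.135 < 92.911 True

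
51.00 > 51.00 False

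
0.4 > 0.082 True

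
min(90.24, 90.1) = 90.1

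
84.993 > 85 False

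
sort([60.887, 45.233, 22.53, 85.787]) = [22.53, 45.233, 60.887, 85.787]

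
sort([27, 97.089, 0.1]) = [0.1, 27, 97.089]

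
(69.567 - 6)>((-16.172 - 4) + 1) True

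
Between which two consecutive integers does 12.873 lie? 12 and 13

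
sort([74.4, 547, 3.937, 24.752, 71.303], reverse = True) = [547, 74.4, 71.303, 24.752, 3.937]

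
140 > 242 False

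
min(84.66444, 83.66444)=83.66444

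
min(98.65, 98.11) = 98.11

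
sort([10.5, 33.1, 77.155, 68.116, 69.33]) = [10.5, 33.1, 68.116, 69.33, 77.155]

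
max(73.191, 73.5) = 73.5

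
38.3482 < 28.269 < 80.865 False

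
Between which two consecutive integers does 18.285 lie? 18 and 19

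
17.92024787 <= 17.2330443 False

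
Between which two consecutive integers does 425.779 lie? 425 and 426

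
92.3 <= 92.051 False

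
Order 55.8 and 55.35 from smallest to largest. 55.35, 55.8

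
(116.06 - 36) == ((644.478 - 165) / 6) False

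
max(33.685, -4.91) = 33.685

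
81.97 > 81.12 True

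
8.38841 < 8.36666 False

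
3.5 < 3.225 False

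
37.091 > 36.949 True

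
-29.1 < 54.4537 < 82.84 True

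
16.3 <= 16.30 True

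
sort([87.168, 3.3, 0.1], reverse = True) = [87.168, 3.3, 0.1]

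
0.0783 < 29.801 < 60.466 True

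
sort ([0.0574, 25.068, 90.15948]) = [0.0574, 25.068, 90.15948]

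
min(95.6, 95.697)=95.6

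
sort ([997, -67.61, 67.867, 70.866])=[-67.61, 67.867, 70.866, 997]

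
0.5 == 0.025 False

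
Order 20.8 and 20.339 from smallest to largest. 20.339, 20.8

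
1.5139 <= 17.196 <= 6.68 False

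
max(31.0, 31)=31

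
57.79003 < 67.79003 True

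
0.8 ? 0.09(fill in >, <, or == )>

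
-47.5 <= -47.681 False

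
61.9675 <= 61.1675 False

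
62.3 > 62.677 False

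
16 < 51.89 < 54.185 True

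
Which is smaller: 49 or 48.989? 48.989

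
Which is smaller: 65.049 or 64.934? 64.934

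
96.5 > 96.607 False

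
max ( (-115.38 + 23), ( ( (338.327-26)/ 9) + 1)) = 35.703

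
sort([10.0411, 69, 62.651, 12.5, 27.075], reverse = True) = [69, 62.651, 27.075, 12.5, 10.0411]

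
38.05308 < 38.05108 False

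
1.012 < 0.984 False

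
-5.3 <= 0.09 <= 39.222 True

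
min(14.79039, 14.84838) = 14.79039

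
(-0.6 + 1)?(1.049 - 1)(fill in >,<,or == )>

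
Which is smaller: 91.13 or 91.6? 91.13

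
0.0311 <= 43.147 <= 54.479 True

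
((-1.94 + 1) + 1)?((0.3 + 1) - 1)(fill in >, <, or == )<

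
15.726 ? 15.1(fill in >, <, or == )>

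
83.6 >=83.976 False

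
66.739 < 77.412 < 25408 True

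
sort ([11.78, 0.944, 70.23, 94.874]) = [0.944, 11.78, 70.23, 94.874]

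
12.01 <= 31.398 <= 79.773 True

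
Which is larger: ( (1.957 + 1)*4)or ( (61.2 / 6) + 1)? ( (1.957 + 1)*4)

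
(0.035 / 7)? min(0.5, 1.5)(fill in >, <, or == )<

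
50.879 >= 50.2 True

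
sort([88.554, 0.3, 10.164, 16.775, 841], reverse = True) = [841, 88.554, 16.775, 10.164, 0.3]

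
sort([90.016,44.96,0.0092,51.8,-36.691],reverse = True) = [90.016,51.8,44.96,0.0092,-36.691]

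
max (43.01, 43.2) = 43.2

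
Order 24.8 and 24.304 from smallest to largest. 24.304, 24.8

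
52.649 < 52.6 False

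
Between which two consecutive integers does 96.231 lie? 96 and 97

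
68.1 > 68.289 False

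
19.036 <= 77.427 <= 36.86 False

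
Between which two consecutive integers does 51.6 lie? 51 and 52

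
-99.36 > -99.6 True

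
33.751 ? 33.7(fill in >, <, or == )>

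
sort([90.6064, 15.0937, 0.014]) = [0.014, 15.0937, 90.6064]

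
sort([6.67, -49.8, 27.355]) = [-49.8, 6.67, 27.355]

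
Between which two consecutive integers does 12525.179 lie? 12525 and 12526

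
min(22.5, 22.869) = 22.5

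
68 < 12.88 False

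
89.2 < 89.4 True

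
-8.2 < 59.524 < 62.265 True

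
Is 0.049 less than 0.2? Yes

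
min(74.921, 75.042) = 74.921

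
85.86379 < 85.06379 False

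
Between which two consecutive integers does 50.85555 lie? 50 and 51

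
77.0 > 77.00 False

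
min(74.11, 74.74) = 74.11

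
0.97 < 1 True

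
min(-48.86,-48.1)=-48.86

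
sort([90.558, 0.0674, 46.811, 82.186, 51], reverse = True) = [90.558, 82.186, 51, 46.811, 0.0674]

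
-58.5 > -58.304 False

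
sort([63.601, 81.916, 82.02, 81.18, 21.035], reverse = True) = [82.02, 81.916, 81.18, 63.601, 21.035]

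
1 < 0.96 False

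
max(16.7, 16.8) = 16.8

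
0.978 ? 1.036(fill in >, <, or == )<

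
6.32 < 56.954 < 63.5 True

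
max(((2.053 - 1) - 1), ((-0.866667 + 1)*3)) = 0.399999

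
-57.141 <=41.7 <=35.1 False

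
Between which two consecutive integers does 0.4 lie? 0 and 1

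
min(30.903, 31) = 30.903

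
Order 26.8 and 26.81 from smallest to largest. 26.8, 26.81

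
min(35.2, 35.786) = 35.2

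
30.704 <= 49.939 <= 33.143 False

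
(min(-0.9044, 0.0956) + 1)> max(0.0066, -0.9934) True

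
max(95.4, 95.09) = 95.4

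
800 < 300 False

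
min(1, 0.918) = 0.918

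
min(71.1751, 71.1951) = 71.1751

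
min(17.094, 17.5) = 17.094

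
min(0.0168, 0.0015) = 0.0015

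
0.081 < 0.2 True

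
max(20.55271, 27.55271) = 27.55271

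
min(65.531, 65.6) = 65.531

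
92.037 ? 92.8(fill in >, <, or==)<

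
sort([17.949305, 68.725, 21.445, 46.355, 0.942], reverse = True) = [68.725, 46.355, 21.445, 17.949305, 0.942]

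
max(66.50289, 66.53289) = 66.53289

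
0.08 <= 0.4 True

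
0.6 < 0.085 False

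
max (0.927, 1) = 1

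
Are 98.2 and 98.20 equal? Yes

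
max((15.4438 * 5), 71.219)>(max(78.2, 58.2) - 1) True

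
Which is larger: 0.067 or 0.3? 0.3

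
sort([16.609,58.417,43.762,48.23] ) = [16.609,43.762,48.23,58.417]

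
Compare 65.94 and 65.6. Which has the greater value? 65.94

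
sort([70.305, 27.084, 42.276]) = [27.084, 42.276, 70.305]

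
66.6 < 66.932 True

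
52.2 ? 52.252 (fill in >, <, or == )<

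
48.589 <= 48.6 True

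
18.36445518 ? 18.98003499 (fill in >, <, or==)<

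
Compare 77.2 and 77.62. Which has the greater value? 77.62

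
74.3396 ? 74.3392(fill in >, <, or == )>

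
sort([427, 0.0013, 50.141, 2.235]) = [0.0013, 2.235, 50.141, 427]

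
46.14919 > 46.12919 True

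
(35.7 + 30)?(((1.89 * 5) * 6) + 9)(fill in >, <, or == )==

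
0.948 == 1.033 False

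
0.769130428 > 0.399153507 True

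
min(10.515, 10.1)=10.1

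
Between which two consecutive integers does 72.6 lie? 72 and 73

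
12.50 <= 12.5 True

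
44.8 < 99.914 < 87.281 False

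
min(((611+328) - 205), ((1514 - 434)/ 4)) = 270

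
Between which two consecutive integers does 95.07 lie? 95 and 96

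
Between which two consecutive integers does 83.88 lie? 83 and 84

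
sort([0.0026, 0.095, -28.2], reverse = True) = [0.095, 0.0026, -28.2]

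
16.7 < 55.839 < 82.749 True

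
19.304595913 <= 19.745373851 True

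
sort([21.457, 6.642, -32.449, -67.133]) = [-67.133, -32.449, 6.642, 21.457]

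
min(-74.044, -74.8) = -74.8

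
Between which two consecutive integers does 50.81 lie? 50 and 51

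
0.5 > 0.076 True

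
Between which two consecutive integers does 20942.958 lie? 20942 and 20943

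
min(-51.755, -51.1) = -51.755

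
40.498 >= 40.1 True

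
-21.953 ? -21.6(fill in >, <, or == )<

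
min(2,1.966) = 1.966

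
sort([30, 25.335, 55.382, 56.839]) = [25.335, 30, 55.382, 56.839]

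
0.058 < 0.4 True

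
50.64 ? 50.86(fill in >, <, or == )<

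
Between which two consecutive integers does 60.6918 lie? 60 and 61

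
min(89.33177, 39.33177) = 39.33177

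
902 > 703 True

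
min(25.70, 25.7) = 25.70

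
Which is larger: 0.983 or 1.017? 1.017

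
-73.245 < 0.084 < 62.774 True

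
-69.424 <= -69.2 True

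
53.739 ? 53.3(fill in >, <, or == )>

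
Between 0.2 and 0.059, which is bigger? 0.2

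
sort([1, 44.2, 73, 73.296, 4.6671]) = [1, 4.6671, 44.2, 73, 73.296]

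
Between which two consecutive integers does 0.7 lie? 0 and 1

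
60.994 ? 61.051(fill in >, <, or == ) <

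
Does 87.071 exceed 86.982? Yes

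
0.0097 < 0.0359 True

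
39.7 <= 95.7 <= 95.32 False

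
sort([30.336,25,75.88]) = [25,30.336,75.88]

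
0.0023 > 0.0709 False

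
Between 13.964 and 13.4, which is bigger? 13.964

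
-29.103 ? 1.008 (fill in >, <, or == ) <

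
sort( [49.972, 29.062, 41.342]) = [29.062, 41.342, 49.972]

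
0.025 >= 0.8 False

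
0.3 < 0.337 True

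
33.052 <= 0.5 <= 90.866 False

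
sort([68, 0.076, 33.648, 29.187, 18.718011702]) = [0.076, 18.718011702, 29.187, 33.648, 68]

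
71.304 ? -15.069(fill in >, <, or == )>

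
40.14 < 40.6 True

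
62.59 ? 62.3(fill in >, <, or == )>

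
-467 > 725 False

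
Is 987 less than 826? No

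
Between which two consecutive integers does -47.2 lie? -48 and -47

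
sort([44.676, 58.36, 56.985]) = [44.676, 56.985, 58.36]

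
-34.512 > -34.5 False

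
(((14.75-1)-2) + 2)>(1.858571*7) True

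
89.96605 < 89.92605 False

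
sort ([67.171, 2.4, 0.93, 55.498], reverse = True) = [67.171, 55.498, 2.4, 0.93]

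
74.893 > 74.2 True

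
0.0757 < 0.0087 False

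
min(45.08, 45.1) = 45.08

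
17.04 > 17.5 False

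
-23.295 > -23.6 True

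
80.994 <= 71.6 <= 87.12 False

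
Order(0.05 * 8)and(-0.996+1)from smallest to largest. (-0.996+1), (0.05 * 8)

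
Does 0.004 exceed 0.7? No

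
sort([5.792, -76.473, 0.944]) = [-76.473, 0.944, 5.792]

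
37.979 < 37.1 False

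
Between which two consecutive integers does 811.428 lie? 811 and 812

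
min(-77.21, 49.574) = -77.21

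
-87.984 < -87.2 True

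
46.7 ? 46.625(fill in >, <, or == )>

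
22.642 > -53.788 True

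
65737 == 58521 False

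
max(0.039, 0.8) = 0.8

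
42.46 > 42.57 False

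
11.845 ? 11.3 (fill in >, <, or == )>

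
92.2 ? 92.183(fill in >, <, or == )>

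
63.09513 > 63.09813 False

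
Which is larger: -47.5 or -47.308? -47.308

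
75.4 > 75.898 False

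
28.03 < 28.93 True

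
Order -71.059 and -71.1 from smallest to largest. -71.1, -71.059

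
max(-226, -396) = -226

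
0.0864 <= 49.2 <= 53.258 True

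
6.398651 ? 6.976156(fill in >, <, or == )<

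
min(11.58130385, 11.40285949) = 11.40285949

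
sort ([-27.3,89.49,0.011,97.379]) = [-27.3,0.011,89.49,97.379]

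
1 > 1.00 False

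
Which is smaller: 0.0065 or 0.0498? 0.0065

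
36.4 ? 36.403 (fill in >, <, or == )<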